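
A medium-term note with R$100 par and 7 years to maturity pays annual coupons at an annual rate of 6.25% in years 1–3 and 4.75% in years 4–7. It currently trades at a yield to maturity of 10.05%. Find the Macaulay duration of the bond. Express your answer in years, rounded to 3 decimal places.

5.757 years

Periodic yield y = 0.1005. Discount each cash flow and weight by its year:
  t   CF        PV=CF/(1+0.1005)^t    t·PV
  1         6.25         5.6792         5.6792
  2         6.25         5.1606        10.3212
  3         6.25         4.6893        14.0680
  4         4.75         3.2384        12.9537
  5         4.75         2.9427        14.7134
  6         4.75         2.6740        16.0437
  7       104.75        53.5826       375.0781
  Σ                     77.9668       448.8573
Price P = Σ PV = 77.9668.
Macaulay duration = Σ(t·PV) / P = 448.8573 / 77.9668 = 5.75703 years.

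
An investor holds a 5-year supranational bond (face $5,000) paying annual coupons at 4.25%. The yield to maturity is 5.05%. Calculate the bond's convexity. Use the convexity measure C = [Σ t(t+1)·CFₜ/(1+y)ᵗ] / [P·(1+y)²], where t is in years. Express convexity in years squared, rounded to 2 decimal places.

24.31

With y = 0.0505:
  t   CF        PV=CF/(1+0.0505)^t    t·PV        t(t+1)·PV
  1       212.50       202.2846       202.2846         404.5693
  2       212.50       192.5603       385.1207       1,155.3620
  3       212.50       183.3035       549.9105       2,199.6420
  4       212.50       174.4917       697.9667       3,489.8335
  5     5,212.50     4,074.4199    20,372.0995     122,232.5970
  Σ                  4,827.0600    22,207.3820     129,482.0037
P = 4,827.0600.
Convexity = Σ t(t+1)·PV / [P·(1+y)²] = 129,482.0037 / (4,827.0600 × 1.103550) = 24.30718.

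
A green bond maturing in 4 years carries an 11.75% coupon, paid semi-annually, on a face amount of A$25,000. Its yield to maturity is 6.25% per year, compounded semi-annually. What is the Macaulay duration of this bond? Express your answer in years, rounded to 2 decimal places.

3.37 years

Periodic yield y = 0.03125. Discount each cash flow and weight by its period:
  t   CF        PV=CF/(1+0.03125)^t    t·PV
  1     1,468.75     1,424.2424     1,424.2424
  2     1,468.75     1,381.0836     2,762.1671
  3     1,468.75     1,339.2325     4,017.6976
  4     1,468.75     1,298.6497     5,194.5990
  5     1,468.75     1,259.2967     6,296.4836
  6     1,468.75     1,221.1362     7,326.8173
  7     1,468.75     1,184.1321     8,288.9246
  8    26,468.75    20,692.9181   165,543.3451
  Σ                 29,800.6914   200,854.2767
Price P = Σ PV = 29,800.6914.
Macaulay duration = Σ(t·PV) / P = 200,854.2767 / 29,800.6914 = 6.73992 half-year periods.
In years: 6.73992 / 2 = 3.36996 years.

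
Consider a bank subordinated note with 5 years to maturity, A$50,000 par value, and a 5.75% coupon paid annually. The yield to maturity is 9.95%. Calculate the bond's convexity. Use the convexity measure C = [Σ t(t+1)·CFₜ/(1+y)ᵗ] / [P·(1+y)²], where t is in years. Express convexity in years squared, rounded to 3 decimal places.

With y = 0.0995:
  t   CF        PV=CF/(1+0.0995)^t    t·PV        t(t+1)·PV
  1     2,875.00     2,614.8249     2,614.8249       5,229.6498
  2     2,875.00     2,378.1946     4,756.3891      14,269.1674
  3     2,875.00     2,162.9782     6,488.9347      25,955.7387
  4     2,875.00     1,967.2380     7,868.9522      39,344.7609
  5    52,875.00    32,905.9332   164,529.6661     987,177.9964
  Σ                 42,029.1690   186,258.7670   1,071,977.3132
P = 42,029.1690.
Convexity = Σ t(t+1)·PV / [P·(1+y)²] = 1,071,977.3132 / (42,029.1690 × 1.208900) = 21.09815.

21.098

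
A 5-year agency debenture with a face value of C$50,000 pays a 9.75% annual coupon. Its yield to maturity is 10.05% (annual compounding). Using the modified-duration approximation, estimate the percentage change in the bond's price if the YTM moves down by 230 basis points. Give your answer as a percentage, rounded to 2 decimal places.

Periodic yield y = 0.1005. Modified duration first:
  t   CF        PV=CF/(1+0.1005)^t    t·PV
  1     4,875.00     4,429.8046     4,429.8046
  2     4,875.00     4,025.2655     8,050.5309
  3     4,875.00     3,657.6697    10,973.0090
  4     4,875.00     3,323.6435    13,294.5739
  5    54,875.00    33,995.7243   169,978.6216
  Σ                 49,432.1076   206,726.5401
P = 49,432.1076; D_Mac = 4.18203 yrs; D_mod = 4.18203/(1+0.1005) = 3.80012 yrs.
ΔP/P ≈ -D_mod · Δy = -3.80012 × (-0.023) = +0.087403 = +8.7403%.

+8.74%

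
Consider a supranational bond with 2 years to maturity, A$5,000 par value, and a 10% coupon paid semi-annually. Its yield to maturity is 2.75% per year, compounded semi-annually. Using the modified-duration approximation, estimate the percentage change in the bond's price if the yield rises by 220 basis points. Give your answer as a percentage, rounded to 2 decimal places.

-4.06%

Periodic yield y = 0.01375. Modified duration first:
  t   CF        PV=CF/(1+0.01375)^t    t·PV
  1       250.00       246.6091       246.6091
  2       250.00       243.2642       486.5285
  3       250.00       239.9647       719.8942
  4     5,250.00     4,970.9092    19,883.6370
  Σ                  5,700.7473    21,336.6688
P = 5,700.7473; D_Mac = 3.74278 half-year periods = 1.87139 yrs; D_mod = 1.87139/(1+0.01375) = 1.84601 yrs.
ΔP/P ≈ -D_mod · Δy = -1.84601 × (+0.022) = -0.040612 = -4.0612%.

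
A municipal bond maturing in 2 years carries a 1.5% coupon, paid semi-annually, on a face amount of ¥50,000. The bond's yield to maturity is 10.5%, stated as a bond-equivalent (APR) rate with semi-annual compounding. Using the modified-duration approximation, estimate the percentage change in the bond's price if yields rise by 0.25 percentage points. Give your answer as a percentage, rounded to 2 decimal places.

-0.47%

Periodic yield y = 0.0525. Modified duration first:
  t   CF        PV=CF/(1+0.0525)^t    t·PV
  1       375.00       356.2945       356.2945
  2       375.00       338.5221       677.0443
  3       375.00       321.6362       964.9087
  4    50,375.00    41,051.2741   164,205.0965
  Σ                 42,067.7270   166,203.3440
P = 42,067.7270; D_Mac = 3.95085 half-year periods = 1.97543 yrs; D_mod = 1.97543/(1+0.0525) = 1.87689 yrs.
ΔP/P ≈ -D_mod · Δy = -1.87689 × (+0.0025) = -0.004692 = -0.4692%.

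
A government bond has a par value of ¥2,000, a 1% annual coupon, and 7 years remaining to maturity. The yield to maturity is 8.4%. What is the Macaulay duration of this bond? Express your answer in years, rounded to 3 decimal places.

6.725 years

Periodic yield y = 0.084. Discount each cash flow and weight by its year:
  t   CF        PV=CF/(1+0.084)^t    t·PV
  1        20.00        18.4502        18.4502
  2        20.00        17.0205        34.0409
  3        20.00        15.7015        47.1046
  4        20.00        14.4848        57.9392
  5        20.00        13.3624        66.8119
  6        20.00        12.3269        73.9615
  7     2,020.00     1,148.5407     8,039.7850
  Σ                  1,239.8870     8,338.0933
Price P = Σ PV = 1,239.8870.
Macaulay duration = Σ(t·PV) / P = 8,338.0933 / 1,239.8870 = 6.72488 years.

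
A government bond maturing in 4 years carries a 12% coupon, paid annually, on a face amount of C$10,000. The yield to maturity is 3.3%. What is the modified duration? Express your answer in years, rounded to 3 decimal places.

Periodic yield y = 0.033. First find Macaulay duration:
  t   CF        PV=CF/(1+0.033)^t    t·PV
  1     1,200.00     1,161.6651     1,161.6651
  2     1,200.00     1,124.5547     2,249.1095
  3     1,200.00     1,088.6300     3,265.8899
  4    11,200.00     9,835.9596    39,343.8384
  Σ                 13,210.8094    46,020.5029
P = 13,210.8094; Macaulay duration = 46,020.5029 / 13,210.8094 = 3.48355 years.
Modified duration = D_Mac / (1 + y) = 3.48355 / 1.033 = 3.37226 years.

3.372 years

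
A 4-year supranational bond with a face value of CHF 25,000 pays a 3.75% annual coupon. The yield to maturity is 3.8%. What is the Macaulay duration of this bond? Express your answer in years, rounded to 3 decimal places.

3.788 years

Periodic yield y = 0.038. Discount each cash flow and weight by its year:
  t   CF        PV=CF/(1+0.038)^t    t·PV
  1       937.50       903.1792       903.1792
  2       937.50       870.1148     1,740.2297
  3       937.50       838.2609     2,514.7827
  4    25,937.50    22,342.8567    89,371.4268
  Σ                 24,954.4116    94,529.6184
Price P = Σ PV = 24,954.4116.
Macaulay duration = Σ(t·PV) / P = 94,529.6184 / 24,954.4116 = 3.78809 years.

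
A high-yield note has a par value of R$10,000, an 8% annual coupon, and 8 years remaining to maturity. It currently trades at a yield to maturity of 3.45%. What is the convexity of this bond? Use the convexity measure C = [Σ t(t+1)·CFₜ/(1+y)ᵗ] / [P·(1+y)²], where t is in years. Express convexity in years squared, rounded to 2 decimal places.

With y = 0.0345:
  t   CF        PV=CF/(1+0.0345)^t    t·PV        t(t+1)·PV
  1       800.00       773.3204       773.3204       1,546.6409
  2       800.00       747.5306     1,495.0613       4,485.1838
  3       800.00       722.6009     2,167.8027       8,671.2109
  4       800.00       698.5026     2,794.0103      13,970.0514
  5       800.00       675.2079     3,376.0395      20,256.2369
  6       800.00       652.6901     3,916.1405      27,412.9837
  7       800.00       630.9232     4,416.4627      35,331.7012
  8    10,800.00     8,233.4110    65,867.2880     592,805.5922
  Σ                 13,134.1868    84,806.1254     704,479.6009
P = 13,134.1868.
Convexity = Σ t(t+1)·PV / [P·(1+y)²] = 704,479.6009 / (13,134.1868 × 1.070190) = 50.11921.

50.12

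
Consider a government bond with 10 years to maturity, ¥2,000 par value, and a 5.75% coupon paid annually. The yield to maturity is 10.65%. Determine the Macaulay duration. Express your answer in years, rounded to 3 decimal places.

Periodic yield y = 0.1065. Discount each cash flow and weight by its year:
  t   CF        PV=CF/(1+0.1065)^t    t·PV
  1       115.00       103.9313       103.9313
  2       115.00        93.9280       187.8560
  3       115.00        84.8875       254.6624
  4       115.00        76.7171       306.8684
  5       115.00        69.3331       346.6656
  6       115.00        62.6598       375.9591
  7       115.00        56.6289       396.4021
  8       115.00        51.1784       409.4270
  9       115.00        46.2525       416.2724
  10    2,115.00       768.7696     7,687.6958
  Σ                  1,414.2861    10,485.7400
Price P = Σ PV = 1,414.2861.
Macaulay duration = Σ(t·PV) / P = 10,485.7400 / 1,414.2861 = 7.41416 years.

7.414 years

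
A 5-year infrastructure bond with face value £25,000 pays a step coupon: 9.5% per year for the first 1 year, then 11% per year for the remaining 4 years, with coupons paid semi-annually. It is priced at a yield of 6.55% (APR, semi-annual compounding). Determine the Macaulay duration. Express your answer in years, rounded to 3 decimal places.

Periodic yield y = 0.03275. Discount each cash flow and weight by its period:
  t   CF        PV=CF/(1+0.03275)^t    t·PV
  1     1,187.50     1,149.8427     1,149.8427
  2     1,187.50     1,113.3795     2,226.7590
  3     1,375.00     1,248.2946     3,744.8838
  4     1,375.00     1,208.7094     4,834.8374
  5     1,375.00     1,170.3794     5,851.8971
  6     1,375.00     1,133.2650     6,799.5900
  7     1,375.00     1,097.3275     7,681.2927
  8     1,375.00     1,062.5297     8,500.2374
  9     1,375.00     1,028.8353     9,259.5179
  10   26,375.00    19,109.1087   191,091.0874
  Σ                 29,321.6718   241,139.9453
Price P = Σ PV = 29,321.6718.
Macaulay duration = Σ(t·PV) / P = 241,139.9453 / 29,321.6718 = 8.22395 half-year periods.
In years: 8.22395 / 2 = 4.11197 years.

4.112 years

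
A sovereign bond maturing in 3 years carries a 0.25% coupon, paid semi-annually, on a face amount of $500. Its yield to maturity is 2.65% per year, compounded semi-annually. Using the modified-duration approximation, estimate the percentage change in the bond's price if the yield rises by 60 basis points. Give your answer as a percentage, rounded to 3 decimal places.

-1.771%

Periodic yield y = 0.01325. Modified duration first:
  t   CF        PV=CF/(1+0.01325)^t    t·PV
  1        0.625         0.6168         0.6168
  2        0.625         0.6088         1.2175
  3        0.625         0.6008         1.8024
  4        0.625         0.5929         2.3718
  5        0.625         0.5852         2.9260
  6      500.625       462.6077     2,775.6462
  Σ                    465.6122     2,784.5807
P = 465.6122; D_Mac = 5.98047 half-year periods = 2.99024 yrs; D_mod = 2.99024/(1+0.01325) = 2.95113 yrs.
ΔP/P ≈ -D_mod · Δy = -2.95113 × (+0.006) = -0.017707 = -1.7707%.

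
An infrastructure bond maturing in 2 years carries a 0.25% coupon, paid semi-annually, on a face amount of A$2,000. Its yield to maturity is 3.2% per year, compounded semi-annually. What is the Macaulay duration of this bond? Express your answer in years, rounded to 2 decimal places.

Periodic yield y = 0.016. Discount each cash flow and weight by its period:
  t   CF        PV=CF/(1+0.016)^t    t·PV
  1         2.50         2.4606         2.4606
  2         2.50         2.4219         4.8438
  3         2.50         2.3837         7.1512
  4     2,002.50     1,879.3068     7,517.2273
  Σ                  1,886.5731     7,531.6829
Price P = Σ PV = 1,886.5731.
Macaulay duration = Σ(t·PV) / P = 7,531.6829 / 1,886.5731 = 3.99226 half-year periods.
In years: 3.99226 / 2 = 1.99613 years.

2.00 years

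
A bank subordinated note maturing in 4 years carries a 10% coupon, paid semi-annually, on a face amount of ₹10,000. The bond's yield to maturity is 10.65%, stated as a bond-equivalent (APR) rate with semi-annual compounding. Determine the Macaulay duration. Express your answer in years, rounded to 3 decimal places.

Periodic yield y = 0.05325. Discount each cash flow and weight by its period:
  t   CF        PV=CF/(1+0.05325)^t    t·PV
  1       500.00       474.7211       474.7211
  2       500.00       450.7202       901.4405
  3       500.00       427.9328     1,283.7985
  4       500.00       406.2975     1,625.1899
  5       500.00       385.7560     1,928.7799
  6       500.00       366.2530     2,197.5180
  7       500.00       347.7361     2,434.1524
  8    10,500.00     6,933.2611    55,466.0889
  Σ                  9,792.6778    66,311.6893
Price P = Σ PV = 9,792.6778.
Macaulay duration = Σ(t·PV) / P = 66,311.6893 / 9,792.6778 = 6.77156 half-year periods.
In years: 6.77156 / 2 = 3.38578 years.

3.386 years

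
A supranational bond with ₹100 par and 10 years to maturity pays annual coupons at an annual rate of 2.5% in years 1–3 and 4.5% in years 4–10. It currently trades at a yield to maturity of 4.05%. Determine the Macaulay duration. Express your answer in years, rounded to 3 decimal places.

Periodic yield y = 0.0405. Discount each cash flow and weight by its year:
  t   CF        PV=CF/(1+0.0405)^t    t·PV
  1         2.50         2.4027         2.4027
  2         2.50         2.3092         4.6183
  3         2.50         2.2193         6.6579
  4         4.50         3.8392        15.3569
  5         4.50         3.6898        18.4490
  6         4.50         3.5462        21.2770
  7         4.50         3.4081        23.8570
  8         4.50         3.2755        26.2039
  9         4.50         3.1480        28.3319
  10      104.50        70.2579       702.5795
  Σ                     98.0959       849.7341
Price P = Σ PV = 98.0959.
Macaulay duration = Σ(t·PV) / P = 849.7341 / 98.0959 = 8.66228 years.

8.662 years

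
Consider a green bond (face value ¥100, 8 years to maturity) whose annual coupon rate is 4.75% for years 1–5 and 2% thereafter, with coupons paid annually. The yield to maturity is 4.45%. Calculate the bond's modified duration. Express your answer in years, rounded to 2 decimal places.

Periodic yield y = 0.0445. First find Macaulay duration:
  t   CF        PV=CF/(1+0.0445)^t    t·PV
  1         4.75         4.5476         4.5476
  2         4.75         4.3539         8.7078
  3         4.75         4.1684        12.5052
  4         4.75         3.9908        15.9632
  5         4.75         3.8208        19.1039
  6         2.00         1.5402         9.2412
  7         2.00         1.4746        10.3221
  8       102.00        72.0000       576.0002
  Σ                     95.8963       656.3912
P = 95.8963; Macaulay duration = 656.3912 / 95.8963 = 6.84480 years.
Modified duration = D_Mac / (1 + y) = 6.84480 / 1.0445 = 6.55319 years.

6.55 years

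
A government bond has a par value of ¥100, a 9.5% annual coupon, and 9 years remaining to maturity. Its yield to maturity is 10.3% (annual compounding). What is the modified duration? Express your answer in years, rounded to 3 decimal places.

5.774 years

Periodic yield y = 0.103. First find Macaulay duration:
  t   CF        PV=CF/(1+0.103)^t    t·PV
  1         9.50         8.6129         8.6129
  2         9.50         7.8086        15.6172
  3         9.50         7.0794        21.2382
  4         9.50         6.4183        25.6733
  5         9.50         5.8190        29.0948
  6         9.50         5.2756        31.6535
  7         9.50         4.7829        33.4806
  8         9.50         4.3363        34.6904
  9       109.50        45.3142       407.8280
  Σ                     95.4472       607.8889
P = 95.4472; Macaulay duration = 607.8889 / 95.4472 = 6.36885 years.
Modified duration = D_Mac / (1 + y) = 6.36885 / 1.103 = 5.77412 years.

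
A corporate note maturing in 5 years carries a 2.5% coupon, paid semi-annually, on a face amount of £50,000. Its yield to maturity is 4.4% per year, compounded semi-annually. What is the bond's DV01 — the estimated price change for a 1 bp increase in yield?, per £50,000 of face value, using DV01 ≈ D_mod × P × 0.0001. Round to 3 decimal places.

£21.124

Periodic yield y = 0.022.
  t   CF        PV=CF/(1+0.022)^t    t·PV
  1       625.00       611.5460       611.5460
  2       625.00       598.3816     1,196.7632
  3       625.00       585.5006     1,756.5017
  4       625.00       572.8968     2,291.5874
  5       625.00       560.5644     2,802.8222
  6       625.00       548.4975     3,290.9849
  7       625.00       536.6903     3,756.8321
  8       625.00       525.1373     4,201.0982
  9       625.00       513.8330     4,624.4966
  10   50,625.00    40,724.5298   407,245.2976
  Σ                 45,777.5772   431,777.9299
P = 45,777.5772; D_Mac = 9.43208 half-year periods = 4.71604 yrs; D_mod = 4.61452 yrs.
DV01 ≈ 4.61452 × 45,777.5772 × 0.0001 = 21.124165.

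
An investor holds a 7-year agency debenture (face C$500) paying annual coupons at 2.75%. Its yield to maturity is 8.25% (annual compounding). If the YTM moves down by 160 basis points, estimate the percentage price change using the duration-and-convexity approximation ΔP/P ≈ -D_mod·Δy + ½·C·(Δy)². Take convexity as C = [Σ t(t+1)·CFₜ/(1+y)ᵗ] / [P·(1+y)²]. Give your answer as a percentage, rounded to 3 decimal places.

With y = 0.0825:
  t   CF        PV=CF/(1+0.0825)^t    t·PV        t(t+1)·PV
  1        13.75        12.7021        12.7021          25.4042
  2        13.75        11.7340        23.4680          70.4041
  3        13.75        10.8397        32.5192         130.0769
  4        13.75        10.0136        40.0545         200.2724
  5        13.75         9.2505        46.2523         277.5137
  6        13.75         8.5455        51.2727         358.9092
  7       513.75       294.9555     2,064.6885      16,517.5080
  Σ                    358.0409     2,270.9574      17,580.0885
P = 358.0409; D_Mac = 6.34273 yrs; D_mod = 5.85934 yrs; C = 41.90180.
Duration effect: -5.85934 × (-0.016) = +0.093749
Convexity effect: 0.5 × 41.90180 × (-0.016)² = +0.0053634
ΔP/P ≈ +0.093749 + 0.0053634 = +0.099113 = +9.9113%.

+9.911%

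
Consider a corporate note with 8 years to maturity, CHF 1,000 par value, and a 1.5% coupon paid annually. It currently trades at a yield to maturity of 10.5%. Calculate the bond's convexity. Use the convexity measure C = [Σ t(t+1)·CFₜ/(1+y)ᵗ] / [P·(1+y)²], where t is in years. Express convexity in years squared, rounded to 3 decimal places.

53.233

With y = 0.105:
  t   CF        PV=CF/(1+0.105)^t    t·PV        t(t+1)·PV
  1        15.00        13.5747        13.5747          27.1493
  2        15.00        12.2848        24.5695          73.7086
  3        15.00        11.1174        33.3523         133.4092
  4        15.00        10.0610        40.2441         201.2205
  5        15.00         9.1050        45.5250         273.1499
  6        15.00         8.2398        49.4389         346.0723
  7        15.00         7.4568        52.1979         417.5835
  8     1,015.00       456.6336     3,653.0684      32,877.6157
  Σ                    528.4731     3,911.9708      34,349.9090
P = 528.4731.
Convexity = Σ t(t+1)·PV / [P·(1+y)²] = 34,349.9090 / (528.4731 × 1.221025) = 53.23266.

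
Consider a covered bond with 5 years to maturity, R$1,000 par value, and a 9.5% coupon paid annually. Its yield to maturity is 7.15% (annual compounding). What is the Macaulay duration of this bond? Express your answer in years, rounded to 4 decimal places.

Periodic yield y = 0.0715. Discount each cash flow and weight by its year:
  t   CF        PV=CF/(1+0.0715)^t    t·PV
  1        95.00        88.6608        88.6608
  2        95.00        82.7445       165.4890
  3        95.00        77.2231       231.6692
  4        95.00        72.0701       288.2803
  5     1,095.00       775.2705     3,876.3524
  Σ                  1,095.9689     4,650.4516
Price P = Σ PV = 1,095.9689.
Macaulay duration = Σ(t·PV) / P = 4,650.4516 / 1,095.9689 = 4.24323 years.

4.2432 years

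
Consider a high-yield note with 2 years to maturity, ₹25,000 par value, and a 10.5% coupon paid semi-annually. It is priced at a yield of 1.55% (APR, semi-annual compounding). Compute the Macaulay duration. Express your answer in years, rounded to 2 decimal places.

Periodic yield y = 0.00775. Discount each cash flow and weight by its period:
  t   CF        PV=CF/(1+0.00775)^t    t·PV
  1     1,312.50     1,302.4064     1,302.4064
  2     1,312.50     1,292.3903     2,584.7807
  3     1,312.50     1,282.4513     3,847.3540
  4    26,312.50    25,512.3748   102,049.4991
  Σ                 29,389.6228   109,784.0400
Price P = Σ PV = 29,389.6228.
Macaulay duration = Σ(t·PV) / P = 109,784.0400 / 29,389.6228 = 3.73547 half-year periods.
In years: 3.73547 / 2 = 1.86773 years.

1.87 years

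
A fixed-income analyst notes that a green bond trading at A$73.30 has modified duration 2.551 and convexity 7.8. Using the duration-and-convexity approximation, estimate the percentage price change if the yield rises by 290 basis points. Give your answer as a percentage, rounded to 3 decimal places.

Duration effect: -D_mod·Δy = -2.551 × (+0.029) = -0.073979
Convexity effect: ½·C·(Δy)² = 0.5 × 7.8 × (0.029)² = +0.0032799
ΔP/P ≈ -0.073979 + 0.0032799 = -0.0706991
= -7.06991%.

-7.070%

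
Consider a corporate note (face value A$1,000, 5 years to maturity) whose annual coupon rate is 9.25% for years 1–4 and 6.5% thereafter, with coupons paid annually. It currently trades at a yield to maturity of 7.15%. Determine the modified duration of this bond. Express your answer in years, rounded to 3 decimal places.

3.960 years

Periodic yield y = 0.0715. First find Macaulay duration:
  t   CF        PV=CF/(1+0.0715)^t    t·PV
  1        92.50        86.3276        86.3276
  2        92.50        80.5670       161.1341
  3        92.50        75.1909       225.5727
  4        92.50        70.1735       280.6939
  5     1,065.00       754.0302     3,770.1509
  Σ                  1,066.2892     4,523.8792
P = 1,066.2892; Macaulay duration = 4,523.8792 / 1,066.2892 = 4.24264 years.
Modified duration = D_Mac / (1 + y) = 4.24264 / 1.0715 = 3.95953 years.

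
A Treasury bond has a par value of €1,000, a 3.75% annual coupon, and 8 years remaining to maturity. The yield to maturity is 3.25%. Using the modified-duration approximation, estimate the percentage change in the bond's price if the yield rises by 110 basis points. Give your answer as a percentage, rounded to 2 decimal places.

Periodic yield y = 0.0325. Modified duration first:
  t   CF        PV=CF/(1+0.0325)^t    t·PV
  1        37.50        36.3196        36.3196
  2        37.50        35.1764        70.3528
  3        37.50        34.0691       102.2074
  4        37.50        32.9967       131.9870
  5        37.50        31.9581       159.7905
  6        37.50        30.9522       185.7129
  7        37.50        29.9779       209.8451
  8     1,037.50       803.2812     6,426.2499
  Σ                  1,034.7312     7,322.4652
P = 1,034.7312; D_Mac = 7.07668 yrs; D_mod = 7.07668/(1+0.0325) = 6.85393 yrs.
ΔP/P ≈ -D_mod · Δy = -6.85393 × (+0.011) = -0.075393 = -7.5393%.

-7.54%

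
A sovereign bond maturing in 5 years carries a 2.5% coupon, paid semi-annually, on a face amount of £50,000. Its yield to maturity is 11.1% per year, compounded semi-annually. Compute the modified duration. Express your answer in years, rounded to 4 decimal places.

Periodic yield y = 0.0555. First find Macaulay duration:
  t   CF        PV=CF/(1+0.0555)^t    t·PV
  1       625.00       592.1364       592.1364
  2       625.00       561.0009     1,122.0018
  3       625.00       531.5025     1,594.5075
  4       625.00       503.5552     2,014.2207
  5       625.00       477.0774     2,385.3869
  6       625.00       451.9918     2,711.9510
  7       625.00       428.2253     2,997.5773
  8       625.00       405.7085     3,245.6681
  9       625.00       384.3757     3,459.3809
  10   50,625.00    29,497.3268   294,973.2680
  Σ                 33,832.9005   315,096.0987
P = 33,832.9005; Macaulay duration = 315,096.0987 / 33,832.9005 = 9.31330 half-year periods = 4.65665 years.
Modified duration = D_Mac / (1 + y) = 4.65665 / 1.0555 = 4.41180 years.

4.4118 years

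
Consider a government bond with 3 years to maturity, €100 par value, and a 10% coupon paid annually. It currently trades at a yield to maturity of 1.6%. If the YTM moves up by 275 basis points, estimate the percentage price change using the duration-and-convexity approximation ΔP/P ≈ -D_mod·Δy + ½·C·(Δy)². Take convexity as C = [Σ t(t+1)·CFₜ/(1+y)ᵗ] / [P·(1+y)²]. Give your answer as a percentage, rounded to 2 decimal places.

With y = 0.016:
  t   CF        PV=CF/(1+0.016)^t    t·PV        t(t+1)·PV
  1        10.00         9.8425         9.8425          19.6850
  2        10.00         9.6875        19.3750          58.1251
  3       110.00       104.8846       314.6537       1,258.6147
  Σ                    124.4146       343.8712       1,336.4249
P = 124.4146; D_Mac = 2.76391 yrs; D_mod = 2.72039 yrs; C = 10.40605.
Duration effect: -2.72039 × (+0.0275) = -0.074811
Convexity effect: 0.5 × 10.40605 × (0.0275)² = +0.0039348
ΔP/P ≈ -0.074811 + 0.0039348 = -0.070876 = -7.0876%.

-7.09%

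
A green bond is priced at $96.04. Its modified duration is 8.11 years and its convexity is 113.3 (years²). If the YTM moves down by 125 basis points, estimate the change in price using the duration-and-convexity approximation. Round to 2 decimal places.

Duration effect: -D_mod·Δy = -8.11 × (-0.0125) = +0.101375
Convexity effect: ½·C·(Δy)² = 0.5 × 113.3 × (-0.0125)² = +0.0088515625
ΔP/P ≈ +0.101375 + 0.0088515625 = +0.1102265625
ΔP ≈ 96.04 × (+0.1102265625) = +10.5861590625.

+$10.59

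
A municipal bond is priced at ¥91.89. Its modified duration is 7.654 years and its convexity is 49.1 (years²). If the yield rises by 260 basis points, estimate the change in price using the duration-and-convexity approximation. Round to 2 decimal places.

-¥16.76

Duration effect: -D_mod·Δy = -7.654 × (+0.026) = -0.199004
Convexity effect: ½·C·(Δy)² = 0.5 × 49.1 × (0.026)² = +0.0165958
ΔP/P ≈ -0.199004 + 0.0165958 = -0.1824082
ΔP ≈ 91.89 × (-0.1824082) = -16.761489498.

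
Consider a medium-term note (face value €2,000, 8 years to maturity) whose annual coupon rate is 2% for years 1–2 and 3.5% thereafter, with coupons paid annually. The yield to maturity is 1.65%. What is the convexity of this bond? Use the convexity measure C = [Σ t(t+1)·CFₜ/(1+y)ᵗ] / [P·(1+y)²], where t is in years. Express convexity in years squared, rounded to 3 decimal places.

With y = 0.0165:
  t   CF        PV=CF/(1+0.0165)^t    t·PV        t(t+1)·PV
  1        40.00        39.3507        39.3507          78.7014
  2        40.00        38.7120        77.4239         232.2718
  3        70.00        66.6463       199.9388         799.7553
  4        70.00        65.5645       262.2579       1,311.2893
  5        70.00        64.5002       322.5010       1,935.0063
  6        70.00        63.4532       380.7194       2,665.0357
  7        70.00        62.4232       436.9627       3,495.7019
  8     2,070.00     1,815.9809    14,527.8474     130,750.6264
  Σ                  2,216.6310    16,247.0019     141,268.3880
P = 2,216.6310.
Convexity = Σ t(t+1)·PV / [P·(1+y)²] = 141,268.3880 / (2,216.6310 × 1.033272) = 61.67893.

61.679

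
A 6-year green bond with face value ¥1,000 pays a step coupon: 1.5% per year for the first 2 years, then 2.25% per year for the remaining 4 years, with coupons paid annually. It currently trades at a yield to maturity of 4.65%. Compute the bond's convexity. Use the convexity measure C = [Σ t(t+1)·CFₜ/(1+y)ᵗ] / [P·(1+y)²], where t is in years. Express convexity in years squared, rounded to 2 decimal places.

With y = 0.0465:
  t   CF        PV=CF/(1+0.0465)^t    t·PV        t(t+1)·PV
  1        15.00        14.3335        14.3335          28.6670
  2        15.00        13.6966        27.3932          82.1796
  3        22.50        19.6320        58.8960         235.5841
  4        22.50        18.7597        75.0387         375.1937
  5        22.50        17.9261        89.6306         537.7837
  6     1,022.50       778.4450     4,670.6699      32,694.6890
  Σ                    862.7929     4,935.9620      33,954.0972
P = 862.7929.
Convexity = Σ t(t+1)·PV / [P·(1+y)²] = 33,954.0972 / (862.7929 × 1.095162) = 35.93413.

35.93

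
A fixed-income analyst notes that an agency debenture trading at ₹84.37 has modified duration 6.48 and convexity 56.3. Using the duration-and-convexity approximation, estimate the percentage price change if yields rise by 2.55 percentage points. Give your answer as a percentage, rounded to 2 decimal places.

-14.69%

Duration effect: -D_mod·Δy = -6.48 × (+0.0255) = -0.165240
Convexity effect: ½·C·(Δy)² = 0.5 × 56.3 × (0.0255)² = +0.0183045375
ΔP/P ≈ -0.165240 + 0.0183045375 = -0.1469354625
= -14.69354625%.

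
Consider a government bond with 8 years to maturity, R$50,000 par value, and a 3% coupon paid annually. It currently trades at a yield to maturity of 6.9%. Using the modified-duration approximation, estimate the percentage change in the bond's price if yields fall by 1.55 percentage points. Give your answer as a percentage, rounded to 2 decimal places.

Periodic yield y = 0.069. Modified duration first:
  t   CF        PV=CF/(1+0.069)^t    t·PV
  1     1,500.00     1,403.1805     1,403.1805
  2     1,500.00     1,312.6104     2,625.2208
  3     1,500.00     1,227.8863     3,683.6588
  4     1,500.00     1,148.6307     4,594.5230
  5     1,500.00     1,074.4909     5,372.4544
  6     1,500.00     1,005.1365     6,030.8188
  7     1,500.00       940.2586     6,581.8103
  8    51,500.00    30,198.5150   241,588.1201
  Σ                 38,310.7090   271,879.7868
P = 38,310.7090; D_Mac = 7.09670 yrs; D_mod = 7.09670/(1+0.069) = 6.63864 yrs.
ΔP/P ≈ -D_mod · Δy = -6.63864 × (-0.0155) = +0.102899 = +10.2899%.

+10.29%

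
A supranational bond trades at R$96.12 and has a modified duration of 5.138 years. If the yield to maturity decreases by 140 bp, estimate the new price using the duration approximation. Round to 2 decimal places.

R$103.03

Duration approximation: ΔP/P ≈ -D_mod · Δy = -5.138 × (-0.014) = +0.071932.
New price ≈ 96.12 × (1 + 0.071932) = 103.03410384.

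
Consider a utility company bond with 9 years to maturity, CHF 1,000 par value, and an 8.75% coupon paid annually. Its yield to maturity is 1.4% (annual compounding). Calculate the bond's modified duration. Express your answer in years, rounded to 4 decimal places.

7.0414 years

Periodic yield y = 0.014. First find Macaulay duration:
  t   CF        PV=CF/(1+0.014)^t    t·PV
  1        87.50        86.2919        86.2919
  2        87.50        85.1005       170.2010
  3        87.50        83.9255       251.7766
  4        87.50        82.7668       331.0673
  5        87.50        81.6241       408.1204
  6        87.50        80.4971       482.9827
  7        87.50        79.3857       555.7000
  8        87.50        78.2897       626.3173
  9     1,087.50       959.5943     8,636.3489
  Σ                  1,617.4757    11,548.8061
P = 1,617.4757; Macaulay duration = 11,548.8061 / 1,617.4757 = 7.14002 years.
Modified duration = D_Mac / (1 + y) = 7.14002 / 1.014 = 7.04144 years.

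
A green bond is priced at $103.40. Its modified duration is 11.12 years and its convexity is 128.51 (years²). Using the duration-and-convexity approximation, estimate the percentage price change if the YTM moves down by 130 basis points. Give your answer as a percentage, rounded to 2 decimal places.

Duration effect: -D_mod·Δy = -11.12 × (-0.013) = +0.144560
Convexity effect: ½·C·(Δy)² = 0.5 × 128.51 × (-0.013)² = +0.010859095
ΔP/P ≈ +0.144560 + 0.010859095 = +0.155419095
= +15.5419095%.

+15.54%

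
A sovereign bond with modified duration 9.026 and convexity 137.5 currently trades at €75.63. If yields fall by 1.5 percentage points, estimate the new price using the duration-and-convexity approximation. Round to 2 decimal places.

€87.04

Duration effect: -D_mod·Δy = -9.026 × (-0.015) = +0.135390
Convexity effect: ½·C·(Δy)² = 0.5 × 137.5 × (-0.015)² = +0.01546875
ΔP/P ≈ +0.135390 + 0.01546875 = +0.15085875
New price ≈ 75.63 × (1 + 0.15085875) = 87.0394472625.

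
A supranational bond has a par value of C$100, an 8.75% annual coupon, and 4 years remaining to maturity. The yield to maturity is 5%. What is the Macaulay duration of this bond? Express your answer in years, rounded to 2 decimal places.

Periodic yield y = 0.05. Discount each cash flow and weight by its year:
  t   CF        PV=CF/(1+0.05)^t    t·PV
  1         8.75         8.3333         8.3333
  2         8.75         7.9365        15.8730
  3         8.75         7.5586        22.6757
  4       108.75        89.4689       357.8756
  Σ                    113.2973       404.7577
Price P = Σ PV = 113.2973.
Macaulay duration = Σ(t·PV) / P = 404.7577 / 113.2973 = 3.57253 years.

3.57 years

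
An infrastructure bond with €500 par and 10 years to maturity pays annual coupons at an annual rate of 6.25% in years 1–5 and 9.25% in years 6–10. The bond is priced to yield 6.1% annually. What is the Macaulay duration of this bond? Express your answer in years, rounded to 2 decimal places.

Periodic yield y = 0.061. Discount each cash flow and weight by its year:
  t   CF        PV=CF/(1+0.061)^t    t·PV
  1        31.25        29.4533        29.4533
  2        31.25        27.7600        55.5200
  3        31.25        26.1640        78.4920
  4        31.25        24.6597        98.6390
  5        31.25        23.2420       116.2099
  6        46.25        32.4205       194.5229
  7        46.25        30.5565       213.8957
  8        46.25        28.7997       230.3980
  9        46.25        27.1440       244.2957
  10      546.25       302.1604     3,021.6044
  Σ                    552.3602     4,283.0308
Price P = Σ PV = 552.3602.
Macaulay duration = Σ(t·PV) / P = 4,283.0308 / 552.3602 = 7.75405 years.

7.75 years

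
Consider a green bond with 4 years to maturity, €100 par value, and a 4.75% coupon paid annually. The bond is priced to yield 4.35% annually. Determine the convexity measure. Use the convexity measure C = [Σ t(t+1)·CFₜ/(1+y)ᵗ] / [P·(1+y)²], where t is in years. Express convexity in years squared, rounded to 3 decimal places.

16.770

With y = 0.0435:
  t   CF        PV=CF/(1+0.0435)^t    t·PV        t(t+1)·PV
  1         4.75         4.5520         4.5520           9.1040
  2         4.75         4.3622         8.7245          26.1734
  3         4.75         4.1804        12.5412          50.1646
  4       104.75        88.3455       353.3818       1,766.9091
  Σ                    101.4401       379.1994       1,852.3511
P = 101.4401.
Convexity = Σ t(t+1)·PV / [P·(1+y)²] = 1,852.3511 / (101.4401 × 1.088892) = 16.76984.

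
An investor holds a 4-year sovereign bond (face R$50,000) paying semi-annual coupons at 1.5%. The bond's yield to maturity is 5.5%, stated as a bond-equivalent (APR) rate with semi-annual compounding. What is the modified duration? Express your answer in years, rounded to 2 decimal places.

3.78 years

Periodic yield y = 0.0275. First find Macaulay duration:
  t   CF        PV=CF/(1+0.0275)^t    t·PV
  1       375.00       364.9635       364.9635
  2       375.00       355.1956       710.3912
  3       375.00       345.6892     1,037.0675
  4       375.00       336.4372     1,345.7486
  5       375.00       327.4327     1,637.1637
  6       375.00       318.6693     1,912.0161
  7       375.00       310.1405     2,170.9834
  8    50,375.00    40,547.1576   324,377.2606
  Σ                 42,905.6856   333,555.5946
P = 42,905.6856; Macaulay duration = 333,555.5946 / 42,905.6856 = 7.77416 half-year periods = 3.88708 years.
Modified duration = D_Mac / (1 + y) = 3.88708 / 1.0275 = 3.78305 years.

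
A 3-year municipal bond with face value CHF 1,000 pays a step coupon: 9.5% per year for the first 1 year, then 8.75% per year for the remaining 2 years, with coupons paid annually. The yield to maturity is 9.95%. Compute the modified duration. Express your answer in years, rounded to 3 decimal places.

2.500 years

Periodic yield y = 0.0995. First find Macaulay duration:
  t   CF        PV=CF/(1+0.0995)^t    t·PV
  1        95.00        86.4029        86.4029
  2        87.50        72.3798       144.7597
  3     1,087.50       818.1700     2,454.5101
  Σ                    976.9528     2,685.6727
P = 976.9528; Macaulay duration = 2,685.6727 / 976.9528 = 2.74903 years.
Modified duration = D_Mac / (1 + y) = 2.74903 / 1.0995 = 2.50025 years.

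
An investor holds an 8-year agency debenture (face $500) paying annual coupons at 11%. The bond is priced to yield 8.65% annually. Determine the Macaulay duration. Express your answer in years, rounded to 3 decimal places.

5.857 years

Periodic yield y = 0.0865. Discount each cash flow and weight by its year:
  t   CF        PV=CF/(1+0.0865)^t    t·PV
  1        55.00        50.6213        50.6213
  2        55.00        46.5911        93.1823
  3        55.00        42.8818       128.6455
  4        55.00        39.4679       157.8715
  5        55.00        36.3257       181.6285
  6        55.00        33.4337       200.6021
  7        55.00        30.7719       215.4034
  8       555.00       285.7953     2,286.3627
  Σ                    565.8888     3,314.3173
Price P = Σ PV = 565.8888.
Macaulay duration = Σ(t·PV) / P = 3,314.3173 / 565.8888 = 5.85684 years.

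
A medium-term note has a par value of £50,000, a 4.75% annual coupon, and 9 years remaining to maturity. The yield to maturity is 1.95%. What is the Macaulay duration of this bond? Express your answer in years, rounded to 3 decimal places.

Periodic yield y = 0.0195. Discount each cash flow and weight by its year:
  t   CF        PV=CF/(1+0.0195)^t    t·PV
  1     2,375.00     2,329.5733     2,329.5733
  2     2,375.00     2,285.0155     4,570.0310
  3     2,375.00     2,241.3100     6,723.9299
  4     2,375.00     2,198.4404     8,793.7615
  5     2,375.00     2,156.3908    10,781.9538
  6     2,375.00     2,115.1454    12,690.8726
  7     2,375.00     2,074.6890    14,522.8230
  8     2,375.00     2,035.0064    16,280.0510
  9    52,375.00    44,018.8776   396,169.8987
  Σ                 61,454.4484   472,862.8948
Price P = Σ PV = 61,454.4484.
Macaulay duration = Σ(t·PV) / P = 472,862.8948 / 61,454.4484 = 7.69453 years.

7.695 years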